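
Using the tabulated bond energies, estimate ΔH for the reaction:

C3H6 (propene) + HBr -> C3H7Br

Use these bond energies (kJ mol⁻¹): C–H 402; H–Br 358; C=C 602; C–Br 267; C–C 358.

ΔH ≈ −67 kJ

Bonds broken (reactants):
  C–C: 1 × 358 = 358
  C–H: 6 × 402 = 2412
  C=C: 1 × 602 = 602
  H–Br: 1 × 358 = 358
  Σ(broken) = 3730 kJ
Bonds formed (products):
  C–Br: 1 × 267 = 267
  C–C: 2 × 358 = 716
  C–H: 7 × 402 = 2814
  Σ(formed) = 3797 kJ
ΔH = Σ(broken) − Σ(formed) = 3730 − 3797 = −67 kJ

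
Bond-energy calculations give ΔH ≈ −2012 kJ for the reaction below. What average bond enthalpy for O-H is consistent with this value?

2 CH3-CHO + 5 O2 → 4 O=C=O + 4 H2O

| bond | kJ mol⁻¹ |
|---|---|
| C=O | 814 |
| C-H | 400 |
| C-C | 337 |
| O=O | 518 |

D(O-H) ≈ 449 kJ/mol

Let D be the O-H bond energy.
Σ(broken) = 2×337 + 8×400 + 2×814 + 5×518 = 8092
Σ(formed) = 8×814 + 8×D = 6512 + 8D
ΔH = Σ(broken) − Σ(formed) = (8092) − (6512 + 8D) = +1580 − 8D
Setting this equal to −2012 kJ gives 8D = 3592, so D = 449 kJ/mol.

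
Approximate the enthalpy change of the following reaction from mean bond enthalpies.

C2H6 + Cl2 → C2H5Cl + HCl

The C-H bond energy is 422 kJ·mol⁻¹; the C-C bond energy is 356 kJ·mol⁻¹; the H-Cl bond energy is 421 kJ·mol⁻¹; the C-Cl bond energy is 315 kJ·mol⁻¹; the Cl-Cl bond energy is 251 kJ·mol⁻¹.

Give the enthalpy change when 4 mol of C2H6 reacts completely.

ΔH = −252 kJ

Bonds broken (reactants):
  C-C: 1 × 356 = 356
  C-H: 6 × 422 = 2532
  Cl-Cl: 1 × 251 = 251
  Σ(broken) = 3139 kJ
Bonds formed (products):
  C-C: 1 × 356 = 356
  C-Cl: 1 × 315 = 315
  C-H: 5 × 422 = 2110
  H-Cl: 1 × 421 = 421
  Σ(formed) = 3202 kJ
ΔH = Σ(broken) − Σ(formed) = 3139 − 3202 = −63 kJ
For 4× the reaction as written: 4 × (−63) = −252 kJ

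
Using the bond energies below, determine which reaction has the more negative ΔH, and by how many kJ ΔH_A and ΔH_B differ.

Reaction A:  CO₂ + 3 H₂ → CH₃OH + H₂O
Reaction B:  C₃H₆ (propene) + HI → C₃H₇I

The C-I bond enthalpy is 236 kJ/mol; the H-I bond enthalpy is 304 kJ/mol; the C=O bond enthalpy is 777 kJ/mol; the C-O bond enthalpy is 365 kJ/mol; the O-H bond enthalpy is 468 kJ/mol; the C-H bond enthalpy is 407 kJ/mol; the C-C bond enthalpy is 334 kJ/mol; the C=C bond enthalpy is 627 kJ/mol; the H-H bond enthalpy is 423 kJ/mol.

Reaction A:
  Bonds broken (reactants):
    C=O: 2 × 777 = 1554
    H-H: 3 × 423 = 1269
    Σ(broken) = 2823 kJ
  Bonds formed (products):
    C-H: 3 × 407 = 1221
    C-O: 1 × 365 = 365
    O-H: 3 × 468 = 1404
    Σ(formed) = 2990 kJ
  ΔH_A = 2823 − 2990 = −167 kJ
Reaction B:
  Bonds broken (reactants):
    C-C: 1 × 334 = 334
    C-H: 6 × 407 = 2442
    C=C: 1 × 627 = 627
    H-I: 1 × 304 = 304
    Σ(broken) = 3707 kJ
  Bonds formed (products):
    C-C: 2 × 334 = 668
    C-H: 7 × 407 = 2849
    C-I: 1 × 236 = 236
    Σ(formed) = 3753 kJ
  ΔH_B = 3707 − 3753 = −46 kJ
ΔH_A − ΔH_B = −121 kJ, so reaction A has the more negative ΔH; |ΔH_A − ΔH_B| = 121 kJ.

Reaction A, by 121 kJ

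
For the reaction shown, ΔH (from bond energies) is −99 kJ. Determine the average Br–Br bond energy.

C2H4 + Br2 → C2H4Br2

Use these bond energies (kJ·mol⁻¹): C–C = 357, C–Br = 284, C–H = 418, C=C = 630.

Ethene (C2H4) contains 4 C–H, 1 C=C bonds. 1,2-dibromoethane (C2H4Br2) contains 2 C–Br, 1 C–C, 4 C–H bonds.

D(Br–Br) ≈ 196 kJ/mol

Let D be the Br–Br bond energy.
Σ(broken) = 1×D + 4×418 + 1×630 = 2302 + D
Σ(formed) = 2×284 + 1×357 + 4×418 = 2597
ΔH = Σ(broken) − Σ(formed) = (2302 + D) − (2597) = −295 + D
Setting this equal to −99 kJ gives D = 196 kJ/mol.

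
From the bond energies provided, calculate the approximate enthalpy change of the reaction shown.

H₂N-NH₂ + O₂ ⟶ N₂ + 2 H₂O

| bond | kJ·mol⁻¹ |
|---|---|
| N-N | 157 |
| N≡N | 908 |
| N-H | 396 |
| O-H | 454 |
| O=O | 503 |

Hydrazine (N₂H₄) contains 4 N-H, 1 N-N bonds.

ΔH ≈ −480 kJ

Bonds broken (reactants):
  N-H: 4 × 396 = 1584
  N-N: 1 × 157 = 157
  O=O: 1 × 503 = 503
  Σ(broken) = 2244 kJ
Bonds formed (products):
  N≡N: 1 × 908 = 908
  O-H: 4 × 454 = 1816
  Σ(formed) = 2724 kJ
ΔH = Σ(broken) − Σ(formed) = 2244 − 2724 = −480 kJ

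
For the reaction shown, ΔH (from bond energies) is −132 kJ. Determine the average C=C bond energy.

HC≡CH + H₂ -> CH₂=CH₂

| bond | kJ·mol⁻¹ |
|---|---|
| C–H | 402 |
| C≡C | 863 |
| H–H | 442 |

D(C=C) ≈ 633 kJ/mol

Let D be the C=C bond energy.
Σ(broken) = 1×863 + 2×402 + 1×442 = 2109
Σ(formed) = 4×402 + 1×D = 1608 + D
ΔH = Σ(broken) − Σ(formed) = (2109) − (1608 + D) = +501 − D
Setting this equal to −132 kJ gives D = 633 kJ/mol.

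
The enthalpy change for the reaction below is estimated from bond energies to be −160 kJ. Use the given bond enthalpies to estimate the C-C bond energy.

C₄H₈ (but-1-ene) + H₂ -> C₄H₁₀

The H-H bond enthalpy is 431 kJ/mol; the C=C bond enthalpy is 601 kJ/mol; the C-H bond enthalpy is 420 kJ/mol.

D(C-C) ≈ 352 kJ/mol

Let D be the C-C bond energy.
Σ(broken) = 2×D + 8×420 + 1×601 + 1×431 = 4392 + 2D
Σ(formed) = 3×D + 10×420 = 4200 + 3D
ΔH = Σ(broken) − Σ(formed) = (4392 + 2D) − (4200 + 3D) = +192 − D
Setting this equal to −160 kJ gives D = 352 kJ/mol.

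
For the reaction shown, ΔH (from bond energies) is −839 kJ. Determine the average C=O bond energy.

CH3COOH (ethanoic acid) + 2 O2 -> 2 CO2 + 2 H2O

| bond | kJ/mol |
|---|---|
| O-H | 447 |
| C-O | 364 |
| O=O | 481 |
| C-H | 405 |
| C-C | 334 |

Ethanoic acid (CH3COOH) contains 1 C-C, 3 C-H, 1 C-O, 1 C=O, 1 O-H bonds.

Let D be the C=O bond energy.
Σ(broken) = 1×334 + 3×405 + 1×364 + 1×D + 1×447 + 2×481 = 3322 + D
Σ(formed) = 4×D + 4×447 = 1788 + 4D
ΔH = Σ(broken) − Σ(formed) = (3322 + D) − (1788 + 4D) = +1534 − 3D
Setting this equal to −839 kJ gives 3D = 2373, so D = 791 kJ/mol.

D(C=O) ≈ 791 kJ/mol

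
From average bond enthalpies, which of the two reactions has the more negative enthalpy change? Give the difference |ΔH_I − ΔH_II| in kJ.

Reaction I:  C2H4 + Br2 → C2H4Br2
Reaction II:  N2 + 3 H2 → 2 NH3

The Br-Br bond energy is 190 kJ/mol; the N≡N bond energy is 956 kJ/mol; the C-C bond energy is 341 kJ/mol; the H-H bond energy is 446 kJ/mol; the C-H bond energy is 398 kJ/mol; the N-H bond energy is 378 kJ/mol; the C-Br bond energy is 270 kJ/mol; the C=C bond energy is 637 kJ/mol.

Reaction I, by 80 kJ

Reaction I:
  Bonds broken (reactants):
    Br-Br: 1 × 190 = 190
    C-H: 4 × 398 = 1592
    C=C: 1 × 637 = 637
    Σ(broken) = 2419 kJ
  Bonds formed (products):
    C-Br: 2 × 270 = 540
    C-C: 1 × 341 = 341
    C-H: 4 × 398 = 1592
    Σ(formed) = 2473 kJ
  ΔH_I = 2419 − 2473 = −54 kJ
Reaction II:
  Bonds broken (reactants):
    H-H: 3 × 446 = 1338
    N≡N: 1 × 956 = 956
    Σ(broken) = 2294 kJ
  Bonds formed (products):
    N-H: 6 × 378 = 2268
    Σ(formed) = 2268 kJ
  ΔH_II = 2294 − 2268 = +26 kJ
ΔH_I − ΔH_II = −80 kJ, so reaction I has the more negative ΔH; |ΔH_I − ΔH_II| = 80 kJ.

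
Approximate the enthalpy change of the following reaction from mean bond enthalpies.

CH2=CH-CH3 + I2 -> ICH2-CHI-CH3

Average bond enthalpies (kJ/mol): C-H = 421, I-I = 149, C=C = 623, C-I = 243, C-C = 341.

Bonds broken (reactants):
  C-C: 1 × 341 = 341
  C-H: 6 × 421 = 2526
  C=C: 1 × 623 = 623
  I-I: 1 × 149 = 149
  Σ(broken) = 3639 kJ
Bonds formed (products):
  C-C: 2 × 341 = 682
  C-H: 6 × 421 = 2526
  C-I: 2 × 243 = 486
  Σ(formed) = 3694 kJ
ΔH = Σ(broken) − Σ(formed) = 3639 − 3694 = −55 kJ

ΔH ≈ −55 kJ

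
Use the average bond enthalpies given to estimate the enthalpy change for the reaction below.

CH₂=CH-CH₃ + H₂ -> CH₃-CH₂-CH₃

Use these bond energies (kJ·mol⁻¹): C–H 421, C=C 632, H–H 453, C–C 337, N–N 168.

ΔH ≈ −94 kJ

Bonds broken (reactants):
  C–C: 1 × 337 = 337
  C–H: 6 × 421 = 2526
  C=C: 1 × 632 = 632
  H–H: 1 × 453 = 453
  Σ(broken) = 3948 kJ
Bonds formed (products):
  C–C: 2 × 337 = 674
  C–H: 8 × 421 = 3368
  Σ(formed) = 4042 kJ
ΔH = Σ(broken) − Σ(formed) = 3948 − 4042 = −94 kJ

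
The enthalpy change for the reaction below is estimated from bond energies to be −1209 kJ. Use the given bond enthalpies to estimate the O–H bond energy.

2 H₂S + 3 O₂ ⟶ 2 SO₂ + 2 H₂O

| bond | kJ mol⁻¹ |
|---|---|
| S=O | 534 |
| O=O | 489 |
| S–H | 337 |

Let D be the O–H bond energy.
Σ(broken) = 3×489 + 4×337 = 2815
Σ(formed) = 4×D + 4×534 = 2136 + 4D
ΔH = Σ(broken) − Σ(formed) = (2815) − (2136 + 4D) = +679 − 4D
Setting this equal to −1209 kJ gives 4D = 1888, so D = 472 kJ/mol.

D(O–H) ≈ 472 kJ/mol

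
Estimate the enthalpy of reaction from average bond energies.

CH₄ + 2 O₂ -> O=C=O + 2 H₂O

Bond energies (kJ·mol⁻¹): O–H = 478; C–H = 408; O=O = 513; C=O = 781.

Bonds broken (reactants):
  C–H: 4 × 408 = 1632
  O=O: 2 × 513 = 1026
  Σ(broken) = 2658 kJ
Bonds formed (products):
  C=O: 2 × 781 = 1562
  O–H: 4 × 478 = 1912
  Σ(formed) = 3474 kJ
ΔH = Σ(broken) − Σ(formed) = 2658 − 3474 = −816 kJ

ΔH ≈ −816 kJ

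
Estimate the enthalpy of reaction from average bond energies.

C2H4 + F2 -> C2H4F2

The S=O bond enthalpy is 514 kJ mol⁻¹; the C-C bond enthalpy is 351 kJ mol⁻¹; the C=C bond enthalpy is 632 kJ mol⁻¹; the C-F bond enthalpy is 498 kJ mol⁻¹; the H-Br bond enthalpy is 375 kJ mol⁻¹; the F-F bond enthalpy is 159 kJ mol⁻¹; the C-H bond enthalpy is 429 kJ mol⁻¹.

Bonds broken (reactants):
  C-H: 4 × 429 = 1716
  C=C: 1 × 632 = 632
  F-F: 1 × 159 = 159
  Σ(broken) = 2507 kJ
Bonds formed (products):
  C-C: 1 × 351 = 351
  C-F: 2 × 498 = 996
  C-H: 4 × 429 = 1716
  Σ(formed) = 3063 kJ
ΔH = Σ(broken) − Σ(formed) = 2507 − 3063 = −556 kJ

ΔH ≈ −556 kJ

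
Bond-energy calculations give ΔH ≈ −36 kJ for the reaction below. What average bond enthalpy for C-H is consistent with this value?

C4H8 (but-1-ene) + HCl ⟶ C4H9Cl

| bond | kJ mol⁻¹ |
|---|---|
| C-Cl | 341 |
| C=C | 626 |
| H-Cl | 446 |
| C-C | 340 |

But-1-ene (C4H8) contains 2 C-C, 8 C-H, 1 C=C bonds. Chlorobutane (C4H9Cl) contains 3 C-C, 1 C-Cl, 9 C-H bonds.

Let D be the C-H bond energy.
Σ(broken) = 2×340 + 8×D + 1×626 + 1×446 = 1752 + 8D
Σ(formed) = 3×340 + 1×341 + 9×D = 1361 + 9D
ΔH = Σ(broken) − Σ(formed) = (1752 + 8D) − (1361 + 9D) = +391 − D
Setting this equal to −36 kJ gives D = 427 kJ/mol.

D(C-H) ≈ 427 kJ/mol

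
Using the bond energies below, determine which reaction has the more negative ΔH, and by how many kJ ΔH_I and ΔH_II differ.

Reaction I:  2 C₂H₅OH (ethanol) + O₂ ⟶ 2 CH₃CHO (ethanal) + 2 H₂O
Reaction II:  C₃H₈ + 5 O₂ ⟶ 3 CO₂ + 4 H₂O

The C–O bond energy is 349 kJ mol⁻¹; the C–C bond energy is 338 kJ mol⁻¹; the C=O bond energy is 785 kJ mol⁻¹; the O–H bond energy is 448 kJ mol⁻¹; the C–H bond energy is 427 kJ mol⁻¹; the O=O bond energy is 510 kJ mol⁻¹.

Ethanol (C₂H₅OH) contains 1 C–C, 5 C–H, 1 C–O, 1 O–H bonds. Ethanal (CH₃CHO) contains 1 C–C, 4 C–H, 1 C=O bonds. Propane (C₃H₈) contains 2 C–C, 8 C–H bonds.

Reaction I:
  Bonds broken (reactants):
    C–C: 2 × 338 = 676
    C–H: 10 × 427 = 4270
    C–O: 2 × 349 = 698
    O–H: 2 × 448 = 896
    O=O: 1 × 510 = 510
    Σ(broken) = 7050 kJ
  Bonds formed (products):
    C–C: 2 × 338 = 676
    C–H: 8 × 427 = 3416
    C=O: 2 × 785 = 1570
    O–H: 4 × 448 = 1792
    Σ(formed) = 7454 kJ
  ΔH_I = 7050 − 7454 = −404 kJ
Reaction II:
  Bonds broken (reactants):
    C–C: 2 × 338 = 676
    C–H: 8 × 427 = 3416
    O=O: 5 × 510 = 2550
    Σ(broken) = 6642 kJ
  Bonds formed (products):
    C=O: 6 × 785 = 4710
    O–H: 8 × 448 = 3584
    Σ(formed) = 8294 kJ
  ΔH_II = 6642 − 8294 = −1652 kJ
ΔH_I − ΔH_II = +1248 kJ, so reaction II has the more negative ΔH; |ΔH_I − ΔH_II| = 1248 kJ.

Reaction II, by 1248 kJ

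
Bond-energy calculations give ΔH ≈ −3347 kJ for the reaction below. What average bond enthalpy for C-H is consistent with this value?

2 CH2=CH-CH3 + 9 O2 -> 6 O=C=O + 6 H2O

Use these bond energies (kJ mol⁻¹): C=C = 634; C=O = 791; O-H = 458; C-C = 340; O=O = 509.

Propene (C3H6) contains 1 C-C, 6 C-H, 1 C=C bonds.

D(C-H) ≈ 426 kJ/mol

Let D be the C-H bond energy.
Σ(broken) = 2×340 + 12×D + 2×634 + 9×509 = 6529 + 12D
Σ(formed) = 12×791 + 12×458 = 14988
ΔH = Σ(broken) − Σ(formed) = (6529 + 12D) − (14988) = −8459 + 12D
Setting this equal to −3347 kJ gives 12D = 5112, so D = 426 kJ/mol.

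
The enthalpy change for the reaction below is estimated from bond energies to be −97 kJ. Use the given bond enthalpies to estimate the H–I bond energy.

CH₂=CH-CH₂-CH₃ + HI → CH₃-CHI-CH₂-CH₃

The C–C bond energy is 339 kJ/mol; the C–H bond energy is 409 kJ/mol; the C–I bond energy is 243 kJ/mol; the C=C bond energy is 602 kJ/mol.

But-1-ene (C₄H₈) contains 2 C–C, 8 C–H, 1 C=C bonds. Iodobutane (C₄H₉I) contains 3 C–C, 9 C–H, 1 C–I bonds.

D(H–I) ≈ 292 kJ/mol

Let D be the H–I bond energy.
Σ(broken) = 2×339 + 8×409 + 1×602 + 1×D = 4552 + D
Σ(formed) = 3×339 + 9×409 + 1×243 = 4941
ΔH = Σ(broken) − Σ(formed) = (4552 + D) − (4941) = −389 + D
Setting this equal to −97 kJ gives D = 292 kJ/mol.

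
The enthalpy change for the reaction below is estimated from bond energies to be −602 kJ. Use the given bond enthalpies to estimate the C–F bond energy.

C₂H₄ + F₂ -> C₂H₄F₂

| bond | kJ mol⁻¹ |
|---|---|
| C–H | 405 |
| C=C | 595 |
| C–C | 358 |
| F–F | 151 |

Let D be the C–F bond energy.
Σ(broken) = 4×405 + 1×595 + 1×151 = 2366
Σ(formed) = 1×358 + 2×D + 4×405 = 1978 + 2D
ΔH = Σ(broken) − Σ(formed) = (2366) − (1978 + 2D) = +388 − 2D
Setting this equal to −602 kJ gives 2D = 990, so D = 495 kJ/mol.

D(C–F) ≈ 495 kJ/mol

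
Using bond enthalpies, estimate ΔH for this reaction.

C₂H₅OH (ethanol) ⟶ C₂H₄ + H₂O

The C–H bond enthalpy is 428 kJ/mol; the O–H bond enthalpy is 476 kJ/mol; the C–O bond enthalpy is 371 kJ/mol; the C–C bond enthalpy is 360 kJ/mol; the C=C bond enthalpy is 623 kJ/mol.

Bonds broken (reactants):
  C–C: 1 × 360 = 360
  C–H: 5 × 428 = 2140
  C–O: 1 × 371 = 371
  O–H: 1 × 476 = 476
  Σ(broken) = 3347 kJ
Bonds formed (products):
  C–H: 4 × 428 = 1712
  C=C: 1 × 623 = 623
  O–H: 2 × 476 = 952
  Σ(formed) = 3287 kJ
ΔH = Σ(broken) − Σ(formed) = 3347 − 3287 = +60 kJ

ΔH ≈ +60 kJ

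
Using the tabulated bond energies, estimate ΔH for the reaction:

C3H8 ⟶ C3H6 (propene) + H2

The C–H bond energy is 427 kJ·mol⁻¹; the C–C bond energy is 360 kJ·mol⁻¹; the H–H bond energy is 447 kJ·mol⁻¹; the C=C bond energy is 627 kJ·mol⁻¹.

ΔH ≈ +140 kJ

Bonds broken (reactants):
  C–C: 2 × 360 = 720
  C–H: 8 × 427 = 3416
  Σ(broken) = 4136 kJ
Bonds formed (products):
  C–C: 1 × 360 = 360
  C–H: 6 × 427 = 2562
  C=C: 1 × 627 = 627
  H–H: 1 × 447 = 447
  Σ(formed) = 3996 kJ
ΔH = Σ(broken) − Σ(formed) = 4136 − 3996 = +140 kJ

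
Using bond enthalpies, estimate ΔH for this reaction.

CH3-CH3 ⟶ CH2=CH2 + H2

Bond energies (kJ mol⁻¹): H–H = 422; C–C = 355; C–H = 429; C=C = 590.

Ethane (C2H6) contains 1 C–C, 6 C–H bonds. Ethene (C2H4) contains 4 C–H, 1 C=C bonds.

Bonds broken (reactants):
  C–C: 1 × 355 = 355
  C–H: 6 × 429 = 2574
  Σ(broken) = 2929 kJ
Bonds formed (products):
  C–H: 4 × 429 = 1716
  C=C: 1 × 590 = 590
  H–H: 1 × 422 = 422
  Σ(formed) = 2728 kJ
ΔH = Σ(broken) − Σ(formed) = 2929 − 2728 = +201 kJ

ΔH ≈ +201 kJ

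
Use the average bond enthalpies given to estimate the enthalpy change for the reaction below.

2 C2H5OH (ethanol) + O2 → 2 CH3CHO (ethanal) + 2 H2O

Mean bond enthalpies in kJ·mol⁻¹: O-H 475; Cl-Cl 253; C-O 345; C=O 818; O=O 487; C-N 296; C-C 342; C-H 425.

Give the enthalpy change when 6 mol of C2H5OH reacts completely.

ΔH = −1677 kJ

Bonds broken (reactants):
  C-C: 2 × 342 = 684
  C-H: 10 × 425 = 4250
  C-O: 2 × 345 = 690
  O-H: 2 × 475 = 950
  O=O: 1 × 487 = 487
  Σ(broken) = 7061 kJ
Bonds formed (products):
  C-C: 2 × 342 = 684
  C-H: 8 × 425 = 3400
  C=O: 2 × 818 = 1636
  O-H: 4 × 475 = 1900
  Σ(formed) = 7620 kJ
ΔH = Σ(broken) − Σ(formed) = 7061 − 7620 = −559 kJ
For 3× the reaction as written: 3 × (−559) = −1677 kJ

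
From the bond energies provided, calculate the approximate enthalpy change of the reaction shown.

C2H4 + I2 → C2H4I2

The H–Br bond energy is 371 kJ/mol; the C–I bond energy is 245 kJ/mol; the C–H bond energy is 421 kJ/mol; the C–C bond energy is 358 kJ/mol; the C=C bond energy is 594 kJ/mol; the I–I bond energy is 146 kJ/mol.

ΔH ≈ −108 kJ

Bonds broken (reactants):
  C–H: 4 × 421 = 1684
  C=C: 1 × 594 = 594
  I–I: 1 × 146 = 146
  Σ(broken) = 2424 kJ
Bonds formed (products):
  C–C: 1 × 358 = 358
  C–H: 4 × 421 = 1684
  C–I: 2 × 245 = 490
  Σ(formed) = 2532 kJ
ΔH = Σ(broken) − Σ(formed) = 2424 − 2532 = −108 kJ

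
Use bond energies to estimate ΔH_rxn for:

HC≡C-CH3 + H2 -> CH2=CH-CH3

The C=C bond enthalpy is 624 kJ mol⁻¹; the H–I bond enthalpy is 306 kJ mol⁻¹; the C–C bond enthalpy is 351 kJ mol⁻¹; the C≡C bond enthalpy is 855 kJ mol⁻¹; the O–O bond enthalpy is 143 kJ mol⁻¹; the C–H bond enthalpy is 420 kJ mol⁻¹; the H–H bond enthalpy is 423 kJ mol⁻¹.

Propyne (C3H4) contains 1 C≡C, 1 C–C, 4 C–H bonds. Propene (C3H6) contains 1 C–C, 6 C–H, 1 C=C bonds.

ΔH ≈ −186 kJ

Bonds broken (reactants):
  C≡C: 1 × 855 = 855
  C–C: 1 × 351 = 351
  C–H: 4 × 420 = 1680
  H–H: 1 × 423 = 423
  Σ(broken) = 3309 kJ
Bonds formed (products):
  C–C: 1 × 351 = 351
  C–H: 6 × 420 = 2520
  C=C: 1 × 624 = 624
  Σ(formed) = 3495 kJ
ΔH = Σ(broken) − Σ(formed) = 3309 − 3495 = −186 kJ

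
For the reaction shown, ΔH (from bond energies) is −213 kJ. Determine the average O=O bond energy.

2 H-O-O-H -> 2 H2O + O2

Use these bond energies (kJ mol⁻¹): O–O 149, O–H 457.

D(O=O) ≈ 511 kJ/mol

Let D be the O=O bond energy.
Σ(broken) = 4×457 + 2×149 = 2126
Σ(formed) = 4×457 + 1×D = 1828 + D
ΔH = Σ(broken) − Σ(formed) = (2126) − (1828 + D) = +298 − D
Setting this equal to −213 kJ gives D = 511 kJ/mol.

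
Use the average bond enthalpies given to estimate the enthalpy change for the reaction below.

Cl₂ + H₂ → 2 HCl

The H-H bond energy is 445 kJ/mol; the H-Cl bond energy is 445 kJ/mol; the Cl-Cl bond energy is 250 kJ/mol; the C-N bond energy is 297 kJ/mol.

ΔH ≈ −195 kJ

Bonds broken (reactants):
  Cl-Cl: 1 × 250 = 250
  H-H: 1 × 445 = 445
  Σ(broken) = 695 kJ
Bonds formed (products):
  H-Cl: 2 × 445 = 890
  Σ(formed) = 890 kJ
ΔH = Σ(broken) − Σ(formed) = 695 − 890 = −195 kJ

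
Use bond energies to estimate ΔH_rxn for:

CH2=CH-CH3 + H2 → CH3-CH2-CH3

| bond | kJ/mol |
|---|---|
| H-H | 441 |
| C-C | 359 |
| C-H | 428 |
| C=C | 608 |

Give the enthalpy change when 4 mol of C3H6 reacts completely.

Bonds broken (reactants):
  C-C: 1 × 359 = 359
  C-H: 6 × 428 = 2568
  C=C: 1 × 608 = 608
  H-H: 1 × 441 = 441
  Σ(broken) = 3976 kJ
Bonds formed (products):
  C-C: 2 × 359 = 718
  C-H: 8 × 428 = 3424
  Σ(formed) = 4142 kJ
ΔH = Σ(broken) − Σ(formed) = 3976 − 4142 = −166 kJ
For 4× the reaction as written: 4 × (−166) = −664 kJ

ΔH = −664 kJ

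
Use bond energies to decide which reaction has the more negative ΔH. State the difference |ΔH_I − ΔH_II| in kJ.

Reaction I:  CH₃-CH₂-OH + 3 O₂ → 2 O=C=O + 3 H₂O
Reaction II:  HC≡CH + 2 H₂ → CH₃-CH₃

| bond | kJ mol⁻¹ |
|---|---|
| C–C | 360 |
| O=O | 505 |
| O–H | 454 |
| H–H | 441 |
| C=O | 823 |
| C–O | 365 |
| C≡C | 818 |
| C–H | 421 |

Reaction I:
  Bonds broken (reactants):
    C–C: 1 × 360 = 360
    C–H: 5 × 421 = 2105
    C–O: 1 × 365 = 365
    O–H: 1 × 454 = 454
    O=O: 3 × 505 = 1515
    Σ(broken) = 4799 kJ
  Bonds formed (products):
    C=O: 4 × 823 = 3292
    O–H: 6 × 454 = 2724
    Σ(formed) = 6016 kJ
  ΔH_I = 4799 − 6016 = −1217 kJ
Reaction II:
  Bonds broken (reactants):
    C≡C: 1 × 818 = 818
    C–H: 2 × 421 = 842
    H–H: 2 × 441 = 882
    Σ(broken) = 2542 kJ
  Bonds formed (products):
    C–C: 1 × 360 = 360
    C–H: 6 × 421 = 2526
    Σ(formed) = 2886 kJ
  ΔH_II = 2542 − 2886 = −344 kJ
ΔH_I − ΔH_II = −873 kJ, so reaction I has the more negative ΔH; |ΔH_I − ΔH_II| = 873 kJ.

Reaction I, by 873 kJ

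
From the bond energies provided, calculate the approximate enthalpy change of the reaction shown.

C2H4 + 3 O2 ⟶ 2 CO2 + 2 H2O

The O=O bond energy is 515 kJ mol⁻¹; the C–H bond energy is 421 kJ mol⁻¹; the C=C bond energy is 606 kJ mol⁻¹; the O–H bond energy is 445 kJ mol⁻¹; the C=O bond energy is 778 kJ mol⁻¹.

ΔH ≈ −1057 kJ

Bonds broken (reactants):
  C–H: 4 × 421 = 1684
  C=C: 1 × 606 = 606
  O=O: 3 × 515 = 1545
  Σ(broken) = 3835 kJ
Bonds formed (products):
  C=O: 4 × 778 = 3112
  O–H: 4 × 445 = 1780
  Σ(formed) = 4892 kJ
ΔH = Σ(broken) − Σ(formed) = 3835 − 4892 = −1057 kJ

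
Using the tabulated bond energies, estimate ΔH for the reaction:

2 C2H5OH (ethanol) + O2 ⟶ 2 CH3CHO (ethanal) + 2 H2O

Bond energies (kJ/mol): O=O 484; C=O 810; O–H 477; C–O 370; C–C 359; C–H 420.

ΔH ≈ −510 kJ

Bonds broken (reactants):
  C–C: 2 × 359 = 718
  C–H: 10 × 420 = 4200
  C–O: 2 × 370 = 740
  O–H: 2 × 477 = 954
  O=O: 1 × 484 = 484
  Σ(broken) = 7096 kJ
Bonds formed (products):
  C–C: 2 × 359 = 718
  C–H: 8 × 420 = 3360
  C=O: 2 × 810 = 1620
  O–H: 4 × 477 = 1908
  Σ(formed) = 7606 kJ
ΔH = Σ(broken) − Σ(formed) = 7096 − 7606 = −510 kJ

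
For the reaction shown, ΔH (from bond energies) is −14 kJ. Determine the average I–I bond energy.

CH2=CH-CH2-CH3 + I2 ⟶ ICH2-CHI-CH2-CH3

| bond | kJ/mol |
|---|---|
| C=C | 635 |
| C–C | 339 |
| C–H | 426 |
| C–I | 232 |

D(I–I) ≈ 154 kJ/mol

Let D be the I–I bond energy.
Σ(broken) = 2×339 + 8×426 + 1×635 + 1×D = 4721 + D
Σ(formed) = 3×339 + 8×426 + 2×232 = 4889
ΔH = Σ(broken) − Σ(formed) = (4721 + D) − (4889) = −168 + D
Setting this equal to −14 kJ gives D = 154 kJ/mol.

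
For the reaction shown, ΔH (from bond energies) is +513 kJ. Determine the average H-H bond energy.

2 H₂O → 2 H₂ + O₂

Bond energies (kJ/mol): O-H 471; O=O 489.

D(H-H) ≈ 441 kJ/mol

Let D be the H-H bond energy.
Σ(broken) = 4×471 = 1884
Σ(formed) = 2×D + 1×489 = 489 + 2D
ΔH = Σ(broken) − Σ(formed) = (1884) − (489 + 2D) = +1395 − 2D
Setting this equal to +513 kJ gives 2D = 882, so D = 441 kJ/mol.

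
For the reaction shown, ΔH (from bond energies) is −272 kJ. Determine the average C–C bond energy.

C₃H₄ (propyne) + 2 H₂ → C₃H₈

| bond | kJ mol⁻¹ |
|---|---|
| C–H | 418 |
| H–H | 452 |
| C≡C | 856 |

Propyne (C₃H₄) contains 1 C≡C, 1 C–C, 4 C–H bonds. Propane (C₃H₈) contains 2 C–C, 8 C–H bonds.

Let D be the C–C bond energy.
Σ(broken) = 1×856 + 1×D + 4×418 + 2×452 = 3432 + D
Σ(formed) = 2×D + 8×418 = 3344 + 2D
ΔH = Σ(broken) − Σ(formed) = (3432 + D) − (3344 + 2D) = +88 − D
Setting this equal to −272 kJ gives D = 360 kJ/mol.

D(C–C) ≈ 360 kJ/mol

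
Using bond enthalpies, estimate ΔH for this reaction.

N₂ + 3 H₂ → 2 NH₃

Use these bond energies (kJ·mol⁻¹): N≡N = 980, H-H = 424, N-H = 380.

ΔH ≈ −28 kJ

Bonds broken (reactants):
  H-H: 3 × 424 = 1272
  N≡N: 1 × 980 = 980
  Σ(broken) = 2252 kJ
Bonds formed (products):
  N-H: 6 × 380 = 2280
  Σ(formed) = 2280 kJ
ΔH = Σ(broken) − Σ(formed) = 2252 − 2280 = −28 kJ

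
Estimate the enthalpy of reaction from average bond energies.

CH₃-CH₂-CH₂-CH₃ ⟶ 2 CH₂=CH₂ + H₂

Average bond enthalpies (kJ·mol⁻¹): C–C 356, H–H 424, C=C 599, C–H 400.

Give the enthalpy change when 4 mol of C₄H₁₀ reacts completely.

ΔH = +984 kJ

Bonds broken (reactants):
  C–C: 3 × 356 = 1068
  C–H: 10 × 400 = 4000
  Σ(broken) = 5068 kJ
Bonds formed (products):
  C–H: 8 × 400 = 3200
  C=C: 2 × 599 = 1198
  H–H: 1 × 424 = 424
  Σ(formed) = 4822 kJ
ΔH = Σ(broken) − Σ(formed) = 5068 − 4822 = +246 kJ
For 4× the reaction as written: 4 × (+246) = +984 kJ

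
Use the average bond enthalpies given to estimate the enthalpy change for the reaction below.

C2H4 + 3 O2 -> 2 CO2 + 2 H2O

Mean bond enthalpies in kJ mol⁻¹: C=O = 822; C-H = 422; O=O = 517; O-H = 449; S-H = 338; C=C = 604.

ΔH ≈ −1241 kJ

Bonds broken (reactants):
  C-H: 4 × 422 = 1688
  C=C: 1 × 604 = 604
  O=O: 3 × 517 = 1551
  Σ(broken) = 3843 kJ
Bonds formed (products):
  C=O: 4 × 822 = 3288
  O-H: 4 × 449 = 1796
  Σ(formed) = 5084 kJ
ΔH = Σ(broken) − Σ(formed) = 3843 − 5084 = −1241 kJ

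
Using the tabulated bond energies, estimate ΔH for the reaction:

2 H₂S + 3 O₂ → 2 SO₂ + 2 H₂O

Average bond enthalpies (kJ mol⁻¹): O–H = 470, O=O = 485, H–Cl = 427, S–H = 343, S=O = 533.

ΔH ≈ −1185 kJ

Bonds broken (reactants):
  O=O: 3 × 485 = 1455
  S–H: 4 × 343 = 1372
  Σ(broken) = 2827 kJ
Bonds formed (products):
  O–H: 4 × 470 = 1880
  S=O: 4 × 533 = 2132
  Σ(formed) = 4012 kJ
ΔH = Σ(broken) − Σ(formed) = 2827 − 4012 = −1185 kJ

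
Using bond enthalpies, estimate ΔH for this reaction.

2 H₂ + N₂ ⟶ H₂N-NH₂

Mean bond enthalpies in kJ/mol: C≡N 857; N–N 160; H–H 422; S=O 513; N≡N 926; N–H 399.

ΔH ≈ +14 kJ

Bonds broken (reactants):
  H–H: 2 × 422 = 844
  N≡N: 1 × 926 = 926
  Σ(broken) = 1770 kJ
Bonds formed (products):
  N–H: 4 × 399 = 1596
  N–N: 1 × 160 = 160
  Σ(formed) = 1756 kJ
ΔH = Σ(broken) − Σ(formed) = 1770 − 1756 = +14 kJ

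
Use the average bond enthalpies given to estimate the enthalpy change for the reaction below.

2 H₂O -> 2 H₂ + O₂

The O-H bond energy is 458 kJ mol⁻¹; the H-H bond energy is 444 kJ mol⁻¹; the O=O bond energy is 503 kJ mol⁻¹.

Bonds broken (reactants):
  O-H: 4 × 458 = 1832
  Σ(broken) = 1832 kJ
Bonds formed (products):
  H-H: 2 × 444 = 888
  O=O: 1 × 503 = 503
  Σ(formed) = 1391 kJ
ΔH = Σ(broken) − Σ(formed) = 1832 − 1391 = +441 kJ

ΔH ≈ +441 kJ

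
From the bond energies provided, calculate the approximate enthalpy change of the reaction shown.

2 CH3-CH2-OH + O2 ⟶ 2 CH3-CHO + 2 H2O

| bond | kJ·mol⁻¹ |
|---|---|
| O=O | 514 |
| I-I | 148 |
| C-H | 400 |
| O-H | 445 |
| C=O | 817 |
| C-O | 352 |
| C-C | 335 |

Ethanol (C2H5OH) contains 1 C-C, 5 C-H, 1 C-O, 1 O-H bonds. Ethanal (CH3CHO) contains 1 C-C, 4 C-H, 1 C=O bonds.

Bonds broken (reactants):
  C-C: 2 × 335 = 670
  C-H: 10 × 400 = 4000
  C-O: 2 × 352 = 704
  O-H: 2 × 445 = 890
  O=O: 1 × 514 = 514
  Σ(broken) = 6778 kJ
Bonds formed (products):
  C-C: 2 × 335 = 670
  C-H: 8 × 400 = 3200
  C=O: 2 × 817 = 1634
  O-H: 4 × 445 = 1780
  Σ(formed) = 7284 kJ
ΔH = Σ(broken) − Σ(formed) = 6778 − 7284 = −506 kJ

ΔH ≈ −506 kJ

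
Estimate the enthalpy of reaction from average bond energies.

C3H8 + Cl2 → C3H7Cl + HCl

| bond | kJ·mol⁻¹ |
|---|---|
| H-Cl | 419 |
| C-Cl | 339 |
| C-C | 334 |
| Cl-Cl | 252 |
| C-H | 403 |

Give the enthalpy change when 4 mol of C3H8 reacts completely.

Bonds broken (reactants):
  C-C: 2 × 334 = 668
  C-H: 8 × 403 = 3224
  Cl-Cl: 1 × 252 = 252
  Σ(broken) = 4144 kJ
Bonds formed (products):
  C-C: 2 × 334 = 668
  C-Cl: 1 × 339 = 339
  C-H: 7 × 403 = 2821
  H-Cl: 1 × 419 = 419
  Σ(formed) = 4247 kJ
ΔH = Σ(broken) − Σ(formed) = 4144 − 4247 = −103 kJ
For 4× the reaction as written: 4 × (−103) = −412 kJ

ΔH = −412 kJ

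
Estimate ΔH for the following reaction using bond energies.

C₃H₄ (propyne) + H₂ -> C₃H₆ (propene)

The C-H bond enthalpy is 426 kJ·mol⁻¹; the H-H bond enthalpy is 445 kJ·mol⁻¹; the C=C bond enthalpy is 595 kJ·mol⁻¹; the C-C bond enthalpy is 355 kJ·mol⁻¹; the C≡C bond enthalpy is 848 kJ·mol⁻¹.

ΔH ≈ −154 kJ

Bonds broken (reactants):
  C≡C: 1 × 848 = 848
  C-C: 1 × 355 = 355
  C-H: 4 × 426 = 1704
  H-H: 1 × 445 = 445
  Σ(broken) = 3352 kJ
Bonds formed (products):
  C-C: 1 × 355 = 355
  C-H: 6 × 426 = 2556
  C=C: 1 × 595 = 595
  Σ(formed) = 3506 kJ
ΔH = Σ(broken) − Σ(formed) = 3352 − 3506 = −154 kJ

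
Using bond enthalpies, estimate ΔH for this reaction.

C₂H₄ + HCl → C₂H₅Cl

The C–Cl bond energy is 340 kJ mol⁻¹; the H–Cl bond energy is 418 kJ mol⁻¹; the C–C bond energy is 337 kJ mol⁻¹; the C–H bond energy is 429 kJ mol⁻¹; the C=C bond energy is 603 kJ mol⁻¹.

ΔH ≈ −85 kJ

Bonds broken (reactants):
  C–H: 4 × 429 = 1716
  C=C: 1 × 603 = 603
  H–Cl: 1 × 418 = 418
  Σ(broken) = 2737 kJ
Bonds formed (products):
  C–C: 1 × 337 = 337
  C–Cl: 1 × 340 = 340
  C–H: 5 × 429 = 2145
  Σ(formed) = 2822 kJ
ΔH = Σ(broken) − Σ(formed) = 2737 − 2822 = −85 kJ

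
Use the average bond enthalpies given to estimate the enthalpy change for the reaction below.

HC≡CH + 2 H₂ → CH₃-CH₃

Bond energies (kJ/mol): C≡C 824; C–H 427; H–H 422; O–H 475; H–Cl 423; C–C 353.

Bonds broken (reactants):
  C≡C: 1 × 824 = 824
  C–H: 2 × 427 = 854
  H–H: 2 × 422 = 844
  Σ(broken) = 2522 kJ
Bonds formed (products):
  C–C: 1 × 353 = 353
  C–H: 6 × 427 = 2562
  Σ(formed) = 2915 kJ
ΔH = Σ(broken) − Σ(formed) = 2522 − 2915 = −393 kJ

ΔH ≈ −393 kJ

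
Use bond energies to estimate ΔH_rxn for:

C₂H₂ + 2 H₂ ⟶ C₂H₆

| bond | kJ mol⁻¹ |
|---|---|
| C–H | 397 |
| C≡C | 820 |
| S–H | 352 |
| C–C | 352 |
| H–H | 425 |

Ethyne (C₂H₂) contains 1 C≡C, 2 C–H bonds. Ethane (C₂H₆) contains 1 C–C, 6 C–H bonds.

Bonds broken (reactants):
  C≡C: 1 × 820 = 820
  C–H: 2 × 397 = 794
  H–H: 2 × 425 = 850
  Σ(broken) = 2464 kJ
Bonds formed (products):
  C–C: 1 × 352 = 352
  C–H: 6 × 397 = 2382
  Σ(formed) = 2734 kJ
ΔH = Σ(broken) − Σ(formed) = 2464 − 2734 = −270 kJ

ΔH ≈ −270 kJ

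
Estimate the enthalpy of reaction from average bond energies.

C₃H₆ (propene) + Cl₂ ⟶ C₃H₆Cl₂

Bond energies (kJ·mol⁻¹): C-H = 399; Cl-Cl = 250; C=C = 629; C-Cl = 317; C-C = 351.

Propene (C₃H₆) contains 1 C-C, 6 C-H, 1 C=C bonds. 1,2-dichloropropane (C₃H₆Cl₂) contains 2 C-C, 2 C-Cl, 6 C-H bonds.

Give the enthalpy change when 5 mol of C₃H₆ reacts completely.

ΔH = −530 kJ

Bonds broken (reactants):
  C-C: 1 × 351 = 351
  C-H: 6 × 399 = 2394
  C=C: 1 × 629 = 629
  Cl-Cl: 1 × 250 = 250
  Σ(broken) = 3624 kJ
Bonds formed (products):
  C-C: 2 × 351 = 702
  C-Cl: 2 × 317 = 634
  C-H: 6 × 399 = 2394
  Σ(formed) = 3730 kJ
ΔH = Σ(broken) − Σ(formed) = 3624 − 3730 = −106 kJ
For 5× the reaction as written: 5 × (−106) = −530 kJ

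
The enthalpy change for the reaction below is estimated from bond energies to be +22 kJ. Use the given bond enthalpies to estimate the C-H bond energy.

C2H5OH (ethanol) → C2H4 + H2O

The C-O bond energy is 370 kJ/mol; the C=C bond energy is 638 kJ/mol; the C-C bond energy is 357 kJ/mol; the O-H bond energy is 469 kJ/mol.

D(C-H) ≈ 402 kJ/mol

Let D be the C-H bond energy.
Σ(broken) = 1×357 + 5×D + 1×370 + 1×469 = 1196 + 5D
Σ(formed) = 4×D + 1×638 + 2×469 = 1576 + 4D
ΔH = Σ(broken) − Σ(formed) = (1196 + 5D) − (1576 + 4D) = −380 + D
Setting this equal to +22 kJ gives D = 402 kJ/mol.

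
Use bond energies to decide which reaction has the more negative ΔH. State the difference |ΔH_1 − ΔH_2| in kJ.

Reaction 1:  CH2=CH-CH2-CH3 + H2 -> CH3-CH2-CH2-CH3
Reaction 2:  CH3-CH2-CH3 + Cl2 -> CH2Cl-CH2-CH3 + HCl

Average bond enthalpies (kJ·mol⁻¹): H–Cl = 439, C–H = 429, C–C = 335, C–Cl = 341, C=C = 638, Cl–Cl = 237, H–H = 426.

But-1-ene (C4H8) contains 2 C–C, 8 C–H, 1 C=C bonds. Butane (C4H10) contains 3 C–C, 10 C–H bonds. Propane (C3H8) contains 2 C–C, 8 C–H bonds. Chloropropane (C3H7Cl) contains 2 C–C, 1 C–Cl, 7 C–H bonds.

Reaction 1, by 15 kJ

Reaction 1:
  Bonds broken (reactants):
    C–C: 2 × 335 = 670
    C–H: 8 × 429 = 3432
    C=C: 1 × 638 = 638
    H–H: 1 × 426 = 426
    Σ(broken) = 5166 kJ
  Bonds formed (products):
    C–C: 3 × 335 = 1005
    C–H: 10 × 429 = 4290
    Σ(formed) = 5295 kJ
  ΔH_1 = 5166 − 5295 = −129 kJ
Reaction 2:
  Bonds broken (reactants):
    C–C: 2 × 335 = 670
    C–H: 8 × 429 = 3432
    Cl–Cl: 1 × 237 = 237
    Σ(broken) = 4339 kJ
  Bonds formed (products):
    C–C: 2 × 335 = 670
    C–Cl: 1 × 341 = 341
    C–H: 7 × 429 = 3003
    H–Cl: 1 × 439 = 439
    Σ(formed) = 4453 kJ
  ΔH_2 = 4339 − 4453 = −114 kJ
ΔH_1 − ΔH_2 = −15 kJ, so reaction 1 has the more negative ΔH; |ΔH_1 − ΔH_2| = 15 kJ.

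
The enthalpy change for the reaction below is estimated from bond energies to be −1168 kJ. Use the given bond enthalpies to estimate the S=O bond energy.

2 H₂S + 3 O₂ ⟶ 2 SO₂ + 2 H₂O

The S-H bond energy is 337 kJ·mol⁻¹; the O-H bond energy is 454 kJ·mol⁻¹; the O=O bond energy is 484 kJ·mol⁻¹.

D(S=O) ≈ 538 kJ/mol

Let D be the S=O bond energy.
Σ(broken) = 3×484 + 4×337 = 2800
Σ(formed) = 4×454 + 4×D = 1816 + 4D
ΔH = Σ(broken) − Σ(formed) = (2800) − (1816 + 4D) = +984 − 4D
Setting this equal to −1168 kJ gives 4D = 2152, so D = 538 kJ/mol.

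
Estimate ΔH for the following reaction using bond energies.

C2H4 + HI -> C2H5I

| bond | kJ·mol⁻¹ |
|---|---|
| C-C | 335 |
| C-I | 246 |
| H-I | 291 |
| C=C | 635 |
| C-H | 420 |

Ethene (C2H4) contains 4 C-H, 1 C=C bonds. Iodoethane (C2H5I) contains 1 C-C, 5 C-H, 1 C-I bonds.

ΔH ≈ −75 kJ

Bonds broken (reactants):
  C-H: 4 × 420 = 1680
  C=C: 1 × 635 = 635
  H-I: 1 × 291 = 291
  Σ(broken) = 2606 kJ
Bonds formed (products):
  C-C: 1 × 335 = 335
  C-H: 5 × 420 = 2100
  C-I: 1 × 246 = 246
  Σ(formed) = 2681 kJ
ΔH = Σ(broken) − Σ(formed) = 2606 − 2681 = −75 kJ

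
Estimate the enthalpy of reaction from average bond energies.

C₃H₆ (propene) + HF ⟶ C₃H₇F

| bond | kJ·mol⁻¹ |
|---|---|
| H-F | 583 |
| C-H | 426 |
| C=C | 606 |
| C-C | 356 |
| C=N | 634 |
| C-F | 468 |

Bonds broken (reactants):
  C-C: 1 × 356 = 356
  C-H: 6 × 426 = 2556
  C=C: 1 × 606 = 606
  H-F: 1 × 583 = 583
  Σ(broken) = 4101 kJ
Bonds formed (products):
  C-C: 2 × 356 = 712
  C-F: 1 × 468 = 468
  C-H: 7 × 426 = 2982
  Σ(formed) = 4162 kJ
ΔH = Σ(broken) − Σ(formed) = 4101 − 4162 = −61 kJ

ΔH ≈ −61 kJ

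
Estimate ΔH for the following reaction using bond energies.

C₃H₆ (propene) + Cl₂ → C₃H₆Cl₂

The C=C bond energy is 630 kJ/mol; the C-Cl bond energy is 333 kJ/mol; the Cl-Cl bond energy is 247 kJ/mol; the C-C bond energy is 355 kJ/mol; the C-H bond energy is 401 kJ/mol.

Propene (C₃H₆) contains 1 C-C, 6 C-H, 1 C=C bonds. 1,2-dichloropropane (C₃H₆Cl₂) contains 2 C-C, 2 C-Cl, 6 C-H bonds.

Bonds broken (reactants):
  C-C: 1 × 355 = 355
  C-H: 6 × 401 = 2406
  C=C: 1 × 630 = 630
  Cl-Cl: 1 × 247 = 247
  Σ(broken) = 3638 kJ
Bonds formed (products):
  C-C: 2 × 355 = 710
  C-Cl: 2 × 333 = 666
  C-H: 6 × 401 = 2406
  Σ(formed) = 3782 kJ
ΔH = Σ(broken) − Σ(formed) = 3638 − 3782 = −144 kJ

ΔH ≈ −144 kJ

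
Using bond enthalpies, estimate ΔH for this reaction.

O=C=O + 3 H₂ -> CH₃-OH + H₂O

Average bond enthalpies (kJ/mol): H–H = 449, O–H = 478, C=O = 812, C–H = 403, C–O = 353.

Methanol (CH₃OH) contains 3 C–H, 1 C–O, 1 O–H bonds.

Bonds broken (reactants):
  C=O: 2 × 812 = 1624
  H–H: 3 × 449 = 1347
  Σ(broken) = 2971 kJ
Bonds formed (products):
  C–H: 3 × 403 = 1209
  C–O: 1 × 353 = 353
  O–H: 3 × 478 = 1434
  Σ(formed) = 2996 kJ
ΔH = Σ(broken) − Σ(formed) = 2971 − 2996 = −25 kJ

ΔH ≈ −25 kJ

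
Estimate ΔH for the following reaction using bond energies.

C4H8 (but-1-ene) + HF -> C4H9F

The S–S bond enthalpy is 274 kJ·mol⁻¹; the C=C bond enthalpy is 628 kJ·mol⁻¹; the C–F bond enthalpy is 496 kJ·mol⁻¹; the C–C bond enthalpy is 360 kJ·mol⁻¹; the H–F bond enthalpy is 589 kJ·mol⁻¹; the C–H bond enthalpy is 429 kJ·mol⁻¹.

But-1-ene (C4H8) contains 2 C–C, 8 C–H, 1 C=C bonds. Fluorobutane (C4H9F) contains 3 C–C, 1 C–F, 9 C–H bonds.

ΔH ≈ −68 kJ

Bonds broken (reactants):
  C–C: 2 × 360 = 720
  C–H: 8 × 429 = 3432
  C=C: 1 × 628 = 628
  H–F: 1 × 589 = 589
  Σ(broken) = 5369 kJ
Bonds formed (products):
  C–C: 3 × 360 = 1080
  C–F: 1 × 496 = 496
  C–H: 9 × 429 = 3861
  Σ(formed) = 5437 kJ
ΔH = Σ(broken) − Σ(formed) = 5369 − 5437 = −68 kJ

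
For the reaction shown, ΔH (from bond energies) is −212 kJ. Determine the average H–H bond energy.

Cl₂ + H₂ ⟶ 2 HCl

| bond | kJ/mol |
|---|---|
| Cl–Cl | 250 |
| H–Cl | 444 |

D(H–H) ≈ 426 kJ/mol

Let D be the H–H bond energy.
Σ(broken) = 1×250 + 1×D = 250 + D
Σ(formed) = 2×444 = 888
ΔH = Σ(broken) − Σ(formed) = (250 + D) − (888) = −638 + D
Setting this equal to −212 kJ gives D = 426 kJ/mol.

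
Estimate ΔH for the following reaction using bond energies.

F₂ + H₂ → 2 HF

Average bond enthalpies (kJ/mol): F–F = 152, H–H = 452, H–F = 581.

Bonds broken (reactants):
  F–F: 1 × 152 = 152
  H–H: 1 × 452 = 452
  Σ(broken) = 604 kJ
Bonds formed (products):
  H–F: 2 × 581 = 1162
  Σ(formed) = 1162 kJ
ΔH = Σ(broken) − Σ(formed) = 604 − 1162 = −558 kJ

ΔH ≈ −558 kJ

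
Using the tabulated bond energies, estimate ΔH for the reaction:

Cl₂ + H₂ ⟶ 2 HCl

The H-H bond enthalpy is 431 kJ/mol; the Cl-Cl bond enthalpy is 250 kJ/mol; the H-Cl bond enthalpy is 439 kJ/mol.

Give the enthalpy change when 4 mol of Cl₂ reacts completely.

Bonds broken (reactants):
  Cl-Cl: 1 × 250 = 250
  H-H: 1 × 431 = 431
  Σ(broken) = 681 kJ
Bonds formed (products):
  H-Cl: 2 × 439 = 878
  Σ(formed) = 878 kJ
ΔH = Σ(broken) − Σ(formed) = 681 − 878 = −197 kJ
For 4× the reaction as written: 4 × (−197) = −788 kJ

ΔH = −788 kJ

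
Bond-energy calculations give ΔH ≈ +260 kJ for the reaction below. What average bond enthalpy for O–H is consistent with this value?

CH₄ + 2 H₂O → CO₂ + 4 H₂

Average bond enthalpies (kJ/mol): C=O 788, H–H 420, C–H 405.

D(O–H) ≈ 474 kJ/mol

Let D be the O–H bond energy.
Σ(broken) = 4×405 + 4×D = 1620 + 4D
Σ(formed) = 2×788 + 4×420 = 3256
ΔH = Σ(broken) − Σ(formed) = (1620 + 4D) − (3256) = −1636 + 4D
Setting this equal to +260 kJ gives 4D = 1896, so D = 474 kJ/mol.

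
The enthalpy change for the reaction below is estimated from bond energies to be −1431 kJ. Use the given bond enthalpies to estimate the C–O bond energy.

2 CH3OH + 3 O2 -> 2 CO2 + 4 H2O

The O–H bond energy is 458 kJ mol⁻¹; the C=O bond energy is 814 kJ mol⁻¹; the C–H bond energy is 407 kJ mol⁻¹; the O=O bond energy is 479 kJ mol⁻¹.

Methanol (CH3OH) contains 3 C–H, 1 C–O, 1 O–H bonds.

Let D be the C–O bond energy.
Σ(broken) = 6×407 + 2×D + 2×458 + 3×479 = 4795 + 2D
Σ(formed) = 4×814 + 8×458 = 6920
ΔH = Σ(broken) − Σ(formed) = (4795 + 2D) − (6920) = −2125 + 2D
Setting this equal to −1431 kJ gives 2D = 694, so D = 347 kJ/mol.

D(C–O) ≈ 347 kJ/mol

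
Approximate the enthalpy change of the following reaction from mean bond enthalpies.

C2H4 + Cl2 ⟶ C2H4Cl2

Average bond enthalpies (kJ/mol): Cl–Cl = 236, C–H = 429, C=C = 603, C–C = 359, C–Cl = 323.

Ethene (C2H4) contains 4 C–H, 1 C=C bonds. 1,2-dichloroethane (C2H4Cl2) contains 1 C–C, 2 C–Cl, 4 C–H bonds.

Bonds broken (reactants):
  C–H: 4 × 429 = 1716
  C=C: 1 × 603 = 603
  Cl–Cl: 1 × 236 = 236
  Σ(broken) = 2555 kJ
Bonds formed (products):
  C–C: 1 × 359 = 359
  C–Cl: 2 × 323 = 646
  C–H: 4 × 429 = 1716
  Σ(formed) = 2721 kJ
ΔH = Σ(broken) − Σ(formed) = 2555 − 2721 = −166 kJ

ΔH ≈ −166 kJ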